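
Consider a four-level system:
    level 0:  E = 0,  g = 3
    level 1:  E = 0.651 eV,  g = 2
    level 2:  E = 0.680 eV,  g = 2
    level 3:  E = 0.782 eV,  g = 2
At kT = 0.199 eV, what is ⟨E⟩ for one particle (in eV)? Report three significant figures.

0.0392 eV

Eᵢ/kT = 0, 3.2714, 3.4171, 3.9296.
Z = Σ gᵢe^(−Eᵢ/kT) = 3·e^(−0) + 2·e^(−3.2714) + 2·e^(−3.4171) + 2·e^(−3.9296) = 3.0000 + 0.075907 + 0.065615 + 0.039303 = 3.1808.
⟨E⟩ = Σ Eᵢ gᵢe^(−Eᵢ/kT) / Z = (0·3.0000 + 0.651·0.075907 + 0.680·0.065615 + 0.782·0.039303) / 3.1808 = 0.0392 eV.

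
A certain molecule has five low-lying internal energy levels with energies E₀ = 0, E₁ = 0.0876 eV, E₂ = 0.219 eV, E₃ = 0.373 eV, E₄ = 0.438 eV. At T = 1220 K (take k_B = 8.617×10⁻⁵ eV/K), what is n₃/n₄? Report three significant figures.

k_BT = 8.617×10⁻⁵ × 1220 K = 0.10513 eV.
n₃/n₄ = exp[−(E₃−E₄)/kT] = exp(−(-0.065 eV)/(0.10513 eV)) = exp(0.61828) = 1.86.

1.86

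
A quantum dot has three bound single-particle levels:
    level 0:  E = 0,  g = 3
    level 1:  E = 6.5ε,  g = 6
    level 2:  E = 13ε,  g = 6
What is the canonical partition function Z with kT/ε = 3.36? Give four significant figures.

Z = 3.992

Eᵢ/kT = 0, 1.93452, 3.86905.
Z = Σ gᵢe^(−Eᵢ/kT) = 3·e^(−0) + 6·e^(−1.93452) + 6·e^(−3.86905) = 3.00000 + 0.866962 + 0.125269 = 3.99223.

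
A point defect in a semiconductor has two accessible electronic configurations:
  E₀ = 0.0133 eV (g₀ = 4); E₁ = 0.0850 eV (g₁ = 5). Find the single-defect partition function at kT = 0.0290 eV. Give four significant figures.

Eᵢ/kT = 0.458621, 2.93103.
Z = Σ gᵢe^(−Eᵢ/kT) = 4·e^(−0.458621) + 5·e^(−2.93103) = 2.52862 + 0.266710 = 2.79533.

Z = 2.795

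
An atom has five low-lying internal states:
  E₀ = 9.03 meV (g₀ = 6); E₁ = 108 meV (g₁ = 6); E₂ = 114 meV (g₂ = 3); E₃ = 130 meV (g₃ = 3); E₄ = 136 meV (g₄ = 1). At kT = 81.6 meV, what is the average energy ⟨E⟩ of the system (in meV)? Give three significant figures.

Eᵢ/kT = 0.11066, 1.3235, 1.3971, 1.5931, 1.6667.
Z = Σ gᵢe^(−Eᵢ/kT) = 6·e^(−0.11066) + 6·e^(−1.3235) + 3·e^(−1.3971) + 3·e^(−1.5931) + 1·e^(−1.6667) = 5.3715 + 1.5972 + 0.74194 + 0.60988 + 0.18887 = 8.5094.
⟨E⟩ = Σ Eᵢ gᵢe^(−Eᵢ/kT) / Z = (9.03·5.3715 + 108·1.5972 + 114·0.74194 + 130·0.60988 + 136·0.18887) / 8.5094 = 48.2 meV.

48.2 meV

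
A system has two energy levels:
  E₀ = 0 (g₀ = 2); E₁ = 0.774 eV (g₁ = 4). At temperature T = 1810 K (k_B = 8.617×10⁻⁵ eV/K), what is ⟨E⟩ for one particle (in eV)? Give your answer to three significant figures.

k_BT = 8.617×10⁻⁵ × 1810 K = 0.15597 eV.
Eᵢ/kT = 0, 4.9625.
Z = Σ gᵢe^(−Eᵢ/kT) = 2·e^(−0) + 4·e^(−4.9625) = 2.0000 + 0.027982 = 2.0280.
⟨E⟩ = Σ Eᵢ gᵢe^(−Eᵢ/kT) / Z = (0·2.0000 + 0.774·0.027982) / 2.0280 = 0.0107 eV.

0.0107 eV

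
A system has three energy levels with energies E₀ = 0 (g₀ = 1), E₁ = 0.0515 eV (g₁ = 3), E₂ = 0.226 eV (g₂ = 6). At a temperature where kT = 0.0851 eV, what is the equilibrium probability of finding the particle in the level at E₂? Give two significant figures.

Eᵢ/kT = 0, 0.6052, 2.656.
Z = Σ gᵢe^(−Eᵢ/kT) = 1·e^(−0) + 3·e^(−0.6052) + 6·e^(−2.656) = 1.000 + 1.638 + 0.4214 = 3.059.
P₂ = g₂ e^(−E₂/kT) / Z = 0.4214/3.059 = 0.14.

0.14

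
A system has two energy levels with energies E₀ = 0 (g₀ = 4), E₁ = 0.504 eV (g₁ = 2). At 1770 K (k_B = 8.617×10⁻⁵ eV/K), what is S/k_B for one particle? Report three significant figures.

k_BT = 8.617×10⁻⁵ × 1770 K = 0.15252 eV.
Eᵢ/kT = 0, 3.3045.
Z = Σ gᵢe^(−Eᵢ/kT) = 4·e^(−0) + 2·e^(−3.3045) = 4.0000 + 0.073435 = 4.0734.
⟨E⟩ = Σ EᵢPᵢ = 0.0090861 eV.
S/k_B = ln Z + ⟨E⟩/kT = ln(4.0734) + 0.0090861/0.15252 = 1.4045 + 0.059573 = 1.46.

1.46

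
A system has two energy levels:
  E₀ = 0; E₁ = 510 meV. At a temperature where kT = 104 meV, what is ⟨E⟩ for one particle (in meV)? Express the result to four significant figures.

Eᵢ/kT = 0, 4.90385.
Z = Σ e^(−Eᵢ/kT) = e^(−0) + e^(−4.90385) = 1.00000 + 0.00741797 = 1.00742.
⟨E⟩ = Σ Eᵢ e^(−Eᵢ/kT) / Z = (0·1.00000 + 510·0.00741797) / 1.00742 = 3.755 meV.

3.755 meV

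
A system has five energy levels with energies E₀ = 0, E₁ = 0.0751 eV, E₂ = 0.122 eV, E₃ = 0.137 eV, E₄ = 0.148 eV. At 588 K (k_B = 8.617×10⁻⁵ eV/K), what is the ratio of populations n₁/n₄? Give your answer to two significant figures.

k_BT = 8.617×10⁻⁵ × 588 K = 0.05067 eV.
n₁/n₄ = exp[−(E₁−E₄)/kT] = exp(−(-0.0729 eV)/(0.05067 eV)) = exp(1.439) = 4.2.

4.2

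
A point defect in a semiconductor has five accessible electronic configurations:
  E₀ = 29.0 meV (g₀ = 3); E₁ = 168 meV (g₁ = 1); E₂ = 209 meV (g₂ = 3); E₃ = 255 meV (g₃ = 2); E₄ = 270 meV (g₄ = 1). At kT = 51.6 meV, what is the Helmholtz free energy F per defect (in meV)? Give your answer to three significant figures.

-30.9 meV

Eᵢ/kT = 0.56202, 3.2558, 4.0504, 4.9419, 5.2326.
Z = Σ gᵢe^(−Eᵢ/kT) = 3·e^(−0.56202) + 1·e^(−3.2558) + 3·e^(−4.0504) + 2·e^(−4.9419) + 1·e^(−5.2326) = 1.7102 + 0.038550 + 0.052246 + 0.014282 + 0.0053396 = 1.8206.
F = −kT ln Z = −51.6 × ln(1.8206) = −51.6 × 0.59917 = -30.9 meV.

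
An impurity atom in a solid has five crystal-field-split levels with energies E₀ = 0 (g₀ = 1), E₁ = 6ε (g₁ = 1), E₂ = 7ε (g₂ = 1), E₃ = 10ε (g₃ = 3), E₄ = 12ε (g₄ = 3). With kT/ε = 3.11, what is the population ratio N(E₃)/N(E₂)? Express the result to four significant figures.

1.143

n₃/n₂ = (g₃/g₂) exp[−(E₃−E₂)/kT] = (3/1) × exp(−(3ε)/(3.11ε)) = (3/1) × exp(-0.964630) = 1.143.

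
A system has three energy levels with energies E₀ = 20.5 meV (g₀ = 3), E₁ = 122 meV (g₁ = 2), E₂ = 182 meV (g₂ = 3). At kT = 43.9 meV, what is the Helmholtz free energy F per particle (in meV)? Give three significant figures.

-31.6 meV

Eᵢ/kT = 0.46697, 2.7790, 4.1458.
Z = Σ gᵢe^(−Eᵢ/kT) = 3·e^(−0.46697) + 2·e^(−2.7790) + 3·e^(−4.1458) = 1.8807 + 0.12420 + 0.047492 = 2.0524.
F = −kT ln Z = −43.9 × ln(2.0524) = −43.9 × 0.71901 = -31.6 meV.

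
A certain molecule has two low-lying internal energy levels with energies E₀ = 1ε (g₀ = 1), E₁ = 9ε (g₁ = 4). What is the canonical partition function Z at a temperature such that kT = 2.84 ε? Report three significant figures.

Z = 0.871

Eᵢ/kT = 0.35211, 3.1690.
Z = Σ gᵢe^(−Eᵢ/kT) = 1·e^(−0.35211) + 4·e^(−3.1690) = 0.70320 + 0.16818 = 0.87138.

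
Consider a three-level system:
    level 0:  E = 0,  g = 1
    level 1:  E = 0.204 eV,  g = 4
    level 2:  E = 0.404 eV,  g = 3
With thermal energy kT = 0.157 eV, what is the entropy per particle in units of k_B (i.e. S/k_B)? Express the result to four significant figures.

1.706

Eᵢ/kT = 0, 1.29936, 2.57325.
Z = Σ gᵢe^(−Eᵢ/kT) = 1·e^(−0) + 4·e^(−1.29936) + 3·e^(−2.57325) = 1.00000 + 1.09083 + 0.228862 = 2.31969.
⟨E⟩ = Σ EᵢPᵢ = 0.135790 eV.
S/k_B = ln Z + ⟨E⟩/kT = ln(2.31969) + 0.135790/0.157 = 0.841434 + 0.864904 = 1.706.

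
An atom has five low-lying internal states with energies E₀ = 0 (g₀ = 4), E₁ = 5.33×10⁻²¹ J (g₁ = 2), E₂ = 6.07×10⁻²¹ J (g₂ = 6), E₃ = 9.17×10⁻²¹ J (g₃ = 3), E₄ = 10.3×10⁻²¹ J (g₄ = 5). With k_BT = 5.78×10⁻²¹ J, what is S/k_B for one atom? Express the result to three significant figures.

Eᵢ/kT = 0, 0.92215, 1.0502, 1.5865, 1.7820.
Z = Σ gᵢe^(−Eᵢ/kT) = 4·e^(−0) + 2·e^(−0.92215) + 6·e^(−1.0502) + 3·e^(−1.5865) + 5·e^(−1.7820) = 4.0000 + 0.79533 + 2.0992 + 0.61392 + 0.84151 = 8.3500.
⟨E⟩ = Σ EᵢPᵢ = 3.7459 ×10⁻²¹ J.
S/k_B = ln Z + ⟨E⟩/kT = ln(8.3500) + 3.7459/5.78 = 2.1223 + 0.64808 = 2.77.

2.77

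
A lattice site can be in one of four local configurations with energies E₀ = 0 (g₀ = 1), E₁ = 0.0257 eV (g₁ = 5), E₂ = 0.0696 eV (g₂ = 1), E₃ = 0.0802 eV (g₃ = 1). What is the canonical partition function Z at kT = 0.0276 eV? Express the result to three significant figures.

Eᵢ/kT = 0, 0.93116, 2.5217, 2.9058.
Z = Σ gᵢe^(−Eᵢ/kT) = 1·e^(−0) + 5·e^(−0.93116) + 1·e^(−2.5217) + 1·e^(−2.9058) = 1.0000 + 1.9705 + 0.080323 + 0.054705 = 3.1055.

Z = 3.11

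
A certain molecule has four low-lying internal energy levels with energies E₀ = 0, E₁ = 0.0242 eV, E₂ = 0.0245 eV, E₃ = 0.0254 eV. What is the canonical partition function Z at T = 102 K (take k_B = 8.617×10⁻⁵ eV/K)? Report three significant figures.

k_BT = 8.617×10⁻⁵ × 102 K = 0.0087893 eV.
Eᵢ/kT = 0, 2.7533, 2.7875, 2.8899.
Z = Σ e^(−Eᵢ/kT) = e^(−0) + e^(−2.7533) + e^(−2.7875) + e^(−2.8899) = 1.0000 + 0.063717 + 0.061575 + 0.055582 = 1.1809.

Z = 1.18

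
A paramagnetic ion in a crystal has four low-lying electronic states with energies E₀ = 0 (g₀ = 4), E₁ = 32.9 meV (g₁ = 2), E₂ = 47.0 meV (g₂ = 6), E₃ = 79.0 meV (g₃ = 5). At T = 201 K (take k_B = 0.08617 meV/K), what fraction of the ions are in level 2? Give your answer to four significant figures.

0.08376

k_BT = 0.08617 × 201 K = 17.3202 meV.
Eᵢ/kT = 0, 1.89952, 2.71359, 4.56115.
Z = Σ gᵢe^(−Eᵢ/kT) = 4·e^(−0) + 2·e^(−1.89952) + 6·e^(−2.71359) + 5·e^(−4.56115) = 4.00000 + 0.299281 + 0.397790 + 0.0522502 = 4.74932.
P₂ = g₂ e^(−E₂/kT) / Z = 0.397790/4.74932 = 0.08376.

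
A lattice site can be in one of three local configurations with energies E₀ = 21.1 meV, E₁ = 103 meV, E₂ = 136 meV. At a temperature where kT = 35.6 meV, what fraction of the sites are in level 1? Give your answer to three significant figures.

Eᵢ/kT = 0.59270, 2.8933, 3.8202.
Z = Σ e^(−Eᵢ/kT) = e^(−0.59270) + e^(−2.8933) + e^(−3.8202) = 0.55283 + 0.055393 + 0.021923 = 0.63015.
P₁ = e^(−E₁/kT) / Z = 0.055393/0.63015 = 0.0879.

0.0879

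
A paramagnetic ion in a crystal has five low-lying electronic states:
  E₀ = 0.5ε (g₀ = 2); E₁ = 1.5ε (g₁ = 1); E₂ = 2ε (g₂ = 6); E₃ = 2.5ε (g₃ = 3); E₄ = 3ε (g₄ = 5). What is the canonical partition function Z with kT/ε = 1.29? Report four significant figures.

Z = 3.864

Eᵢ/kT = 0.387597, 1.16279, 1.55039, 1.93798, 2.32558.
Z = Σ gᵢe^(−Eᵢ/kT) = 2·e^(−0.387597) + 1·e^(−1.16279) + 6·e^(−1.55039) + 3·e^(−1.93798) + 5·e^(−2.32558) = 1.35737 + 0.312613 + 1.27299 + 0.431984 + 0.488634 = 3.86359.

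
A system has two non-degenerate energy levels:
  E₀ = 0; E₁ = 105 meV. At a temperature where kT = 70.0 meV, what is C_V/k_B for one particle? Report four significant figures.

Eᵢ/kT = 0, 1.50000.
Z = Σ e^(−Eᵢ/kT) = e^(−0) + e^(−1.50000) = 1.00000 + 0.223130 = 1.22313.
⟨E⟩ = 19.1547 meV, ⟨E²⟩ = 2011.24 meV².
C_V/k_B = (⟨E²⟩ − ⟨E⟩²)/(kT)² = (2011.24 − 366.903)/4900.00 = 0.3356.

0.3356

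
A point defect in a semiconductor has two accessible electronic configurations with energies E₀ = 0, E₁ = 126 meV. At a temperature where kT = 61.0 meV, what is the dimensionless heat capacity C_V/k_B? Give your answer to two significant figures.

Eᵢ/kT = 0, 2.066.
Z = Σ e^(−Eᵢ/kT) = e^(−0) + e^(−2.066) = 1.000 + 0.1267 = 1.127.
⟨E⟩ = 14.17 meV, ⟨E²⟩ = 1785 meV².
C_V/k_B = (⟨E²⟩ − ⟨E⟩²)/(kT)² = (1785 − 200.8)/3721 = 0.43.

0.43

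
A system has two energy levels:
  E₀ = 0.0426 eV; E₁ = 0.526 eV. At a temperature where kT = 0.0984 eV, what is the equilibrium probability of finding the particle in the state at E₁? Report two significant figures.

0.0073

Eᵢ/kT = 0.4329, 5.346.
Z = Σ e^(−Eᵢ/kT) = e^(−0.4329) + e^(−5.346) = 0.6486 + 0.004767 = 0.6534.
P₁ = e^(−E₁/kT) / Z = 0.004767/0.6534 = 0.0073.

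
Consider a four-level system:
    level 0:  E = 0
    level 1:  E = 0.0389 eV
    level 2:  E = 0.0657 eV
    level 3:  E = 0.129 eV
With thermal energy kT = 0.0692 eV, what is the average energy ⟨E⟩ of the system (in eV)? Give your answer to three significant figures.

Eᵢ/kT = 0, 0.56214, 0.94942, 1.8642.
Z = Σ e^(−Eᵢ/kT) = e^(−0) + e^(−0.56214) + e^(−0.94942) + e^(−1.8642) = 1.0000 + 0.56999 + 0.38697 + 0.15502 = 2.1120.
⟨E⟩ = Σ Eᵢ e^(−Eᵢ/kT) / Z = (0·1.0000 + 0.0389·0.56999 + 0.0657·0.38697 + 0.129·0.15502) / 2.1120 = 0.0320 eV.

0.0320 eV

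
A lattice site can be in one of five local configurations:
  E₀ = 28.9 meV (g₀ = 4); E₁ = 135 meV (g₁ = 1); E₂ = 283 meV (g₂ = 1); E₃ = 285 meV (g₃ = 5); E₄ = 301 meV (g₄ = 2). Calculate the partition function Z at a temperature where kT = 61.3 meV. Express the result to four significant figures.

Eᵢ/kT = 0.471452, 2.20228, 4.61664, 4.64927, 4.91028.
Z = Σ gᵢe^(−Eᵢ/kT) = 4·e^(−0.471452) + 1·e^(−2.20228) + 1·e^(−4.61664) + 5·e^(−4.64927) + 2·e^(−4.91028) = 2.49638 + 0.110551 + 0.00988596 + 0.0478429 + 0.0147408 = 2.67940.

Z = 2.679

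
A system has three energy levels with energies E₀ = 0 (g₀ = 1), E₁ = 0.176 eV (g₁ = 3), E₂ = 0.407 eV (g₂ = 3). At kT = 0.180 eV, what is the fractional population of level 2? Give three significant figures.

Eᵢ/kT = 0, 0.97778, 2.2611.
Z = Σ gᵢe^(−Eᵢ/kT) = 1·e^(−0) + 3·e^(−0.97778) + 3·e^(−2.2611) = 1.0000 + 1.1284 + 0.31271 = 2.4411.
P₂ = g₂ e^(−E₂/kT) / Z = 0.31271/2.4411 = 0.128.

0.128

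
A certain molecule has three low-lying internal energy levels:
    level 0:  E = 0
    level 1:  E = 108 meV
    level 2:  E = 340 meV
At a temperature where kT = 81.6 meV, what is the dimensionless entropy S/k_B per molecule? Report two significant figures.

0.57

Eᵢ/kT = 0, 1.324, 4.167.
Z = Σ e^(−Eᵢ/kT) = e^(−0) + e^(−1.324) + e^(−4.167) = 1.000 + 0.2661 + 0.01550 = 1.282.
⟨E⟩ = Σ EᵢPᵢ = 26.53 meV.
S/k_B = ln Z + ⟨E⟩/kT = ln(1.282) + 26.53/81.6 = 0.2484 + 0.3251 = 0.57.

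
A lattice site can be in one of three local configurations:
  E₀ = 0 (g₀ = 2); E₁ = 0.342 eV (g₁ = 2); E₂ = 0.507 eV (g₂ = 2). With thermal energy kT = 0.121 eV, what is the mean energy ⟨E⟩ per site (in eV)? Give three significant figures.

0.0260 eV

Eᵢ/kT = 0, 2.8264, 4.1901.
Z = Σ gᵢe^(−Eᵢ/kT) = 2·e^(−0) + 2·e^(−2.8264) + 2·e^(−4.1901) = 2.0000 + 0.11845 + 0.030290 = 2.1487.
⟨E⟩ = Σ Eᵢ gᵢe^(−Eᵢ/kT) / Z = (0·2.0000 + 0.342·0.11845 + 0.507·0.030290) / 2.1487 = 0.0260 eV.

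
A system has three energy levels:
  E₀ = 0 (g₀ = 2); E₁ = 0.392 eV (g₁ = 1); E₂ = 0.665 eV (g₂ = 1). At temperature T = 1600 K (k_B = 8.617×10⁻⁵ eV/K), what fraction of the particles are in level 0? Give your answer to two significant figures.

k_BT = 8.617×10⁻⁵ × 1600 K = 0.1379 eV.
Eᵢ/kT = 0, 2.843, 4.822.
Z = Σ gᵢe^(−Eᵢ/kT) = 2·e^(−0) + 1·e^(−2.843) + 1·e^(−4.822) = 2.000 + 0.05825 + 0.008051 = 2.066.
P₀ = g₀ e^(−E₀/kT) / Z = 2.000/2.066 = 0.97.

0.97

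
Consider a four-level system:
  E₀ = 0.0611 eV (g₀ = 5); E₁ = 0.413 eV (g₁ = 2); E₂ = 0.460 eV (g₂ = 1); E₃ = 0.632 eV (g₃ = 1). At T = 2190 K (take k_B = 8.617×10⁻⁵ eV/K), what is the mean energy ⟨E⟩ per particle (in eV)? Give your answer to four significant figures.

0.09485 eV

k_BT = 8.617×10⁻⁵ × 2190 K = 0.188712 eV.
Eᵢ/kT = 0.323774, 2.18852, 2.43758, 3.34902.
Z = Σ gᵢe^(−Eᵢ/kT) = 5·e^(−0.323774) + 2·e^(−2.18852) + 1·e^(−2.43758) + 1·e^(−3.34902) = 3.61707 + 0.224165 + 0.0873720 + 0.0351188 = 3.96373.
⟨E⟩ = Σ Eᵢ gᵢe^(−Eᵢ/kT) / Z = (0.0611·3.61707 + 0.413·0.224165 + 0.460·0.0873720 + 0.632·0.0351188) / 3.96373 = 0.09485 eV.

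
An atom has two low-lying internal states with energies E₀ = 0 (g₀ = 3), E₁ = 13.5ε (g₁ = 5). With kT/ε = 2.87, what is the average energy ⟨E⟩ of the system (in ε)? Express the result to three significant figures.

Eᵢ/kT = 0, 4.7038.
Z = Σ gᵢe^(−Eᵢ/kT) = 3·e^(−0) + 5·e^(−4.7038) = 3.0000 + 0.045304 = 3.0453.
⟨E⟩ = Σ Eᵢ gᵢe^(−Eᵢ/kT) / Z = (0·3.0000 + 13.5·0.045304) / 3.0453 = 0.201 ε.

0.201 ε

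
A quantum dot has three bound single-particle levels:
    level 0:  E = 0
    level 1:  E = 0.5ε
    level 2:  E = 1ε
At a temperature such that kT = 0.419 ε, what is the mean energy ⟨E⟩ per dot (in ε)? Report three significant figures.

0.175 ε

Eᵢ/kT = 0, 1.1933, 2.3866.
Z = Σ e^(−Eᵢ/kT) = e^(−0) + e^(−1.1933) + e^(−2.3866) = 1.0000 + 0.30322 + 0.091942 = 1.3952.
⟨E⟩ = Σ Eᵢ e^(−Eᵢ/kT) / Z = (0·1.0000 + 0.5·0.30322 + 1·0.091942) / 1.3952 = 0.175 ε.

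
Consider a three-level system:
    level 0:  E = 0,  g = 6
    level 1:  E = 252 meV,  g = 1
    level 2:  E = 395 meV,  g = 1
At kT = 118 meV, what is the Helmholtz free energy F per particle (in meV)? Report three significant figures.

-214 meV

Eᵢ/kT = 0, 2.1356, 3.3475.
Z = Σ gᵢe^(−Eᵢ/kT) = 6·e^(−0) + 1·e^(−2.1356) + 1·e^(−3.3475) = 6.0000 + 0.11817 + 0.035172 = 6.1533.
F = −kT ln Z = −118 × ln(6.1533) = −118 × 1.8170 = -214 meV.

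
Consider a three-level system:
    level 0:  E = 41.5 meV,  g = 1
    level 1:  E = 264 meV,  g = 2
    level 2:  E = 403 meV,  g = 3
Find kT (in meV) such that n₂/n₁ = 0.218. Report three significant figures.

n₂/n₁ = (g₂/g₁) exp[−(E₂−E₁)/kT] = 0.218.
⇒ (E₂−E₁)/kT = ln((3/2)/0.218) = ln(6.8807) = 1.9287.
kT = 139 meV / 1.9287 = 72.1 meV.

72.1 meV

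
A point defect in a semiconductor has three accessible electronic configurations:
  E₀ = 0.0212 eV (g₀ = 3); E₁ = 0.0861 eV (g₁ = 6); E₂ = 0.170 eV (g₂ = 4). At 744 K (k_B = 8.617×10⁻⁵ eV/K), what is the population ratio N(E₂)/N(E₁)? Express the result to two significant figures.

k_BT = 8.617×10⁻⁵ × 744 K = 0.06411 eV.
n₂/n₁ = (g₂/g₁) exp[−(E₂−E₁)/kT] = (4/6) × exp(−(0.0839 eV)/(0.06411 eV)) = (4/6) × exp(-1.309) = 0.18.

0.18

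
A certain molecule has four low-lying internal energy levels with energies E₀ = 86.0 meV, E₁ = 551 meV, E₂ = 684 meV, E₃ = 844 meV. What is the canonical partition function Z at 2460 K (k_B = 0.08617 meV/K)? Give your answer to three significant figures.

k_BT = 0.08617 × 2460 K = 211.98 meV.
Eᵢ/kT = 0.40570, 2.5993, 3.2267, 3.9815.
Z = Σ e^(−Eᵢ/kT) = e^(−0.40570) + e^(−2.5993) + e^(−3.2267) + e^(−3.9815) = 0.66651 + 0.074326 + 0.039688 + 0.018658 = 0.79918.

Z = 0.799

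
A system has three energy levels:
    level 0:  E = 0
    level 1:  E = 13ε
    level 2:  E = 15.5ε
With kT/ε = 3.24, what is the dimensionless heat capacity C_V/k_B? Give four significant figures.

0.4582

Eᵢ/kT = 0, 4.01235, 4.78395.
Z = Σ e^(−Eᵢ/kT) = e^(−0) + e^(−4.01235) + e^(−4.78395) = 1.00000 + 0.0180908 + 0.00836290 = 1.02645.
⟨E⟩ = 0.355405 ε, ⟨E²⟩ = 4.93598 ε².
C_V/k_B = (⟨E²⟩ − ⟨E⟩²)/(kT)² = (4.93598 − 0.126313)/10.4976 = 0.4582.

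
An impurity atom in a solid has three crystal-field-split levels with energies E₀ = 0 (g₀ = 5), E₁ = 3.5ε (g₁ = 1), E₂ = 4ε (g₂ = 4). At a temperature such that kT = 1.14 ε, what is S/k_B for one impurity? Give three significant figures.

Eᵢ/kT = 0, 3.0702, 3.5088.
Z = Σ gᵢe^(−Eᵢ/kT) = 5·e^(−0) + 1·e^(−3.0702) + 4·e^(−3.5088) = 5.0000 + 0.046412 + 0.11973 = 5.1661.
⟨E⟩ = Σ EᵢPᵢ = 0.12415 ε.
S/k_B = ln Z + ⟨E⟩/kT = ln(5.1661) + 0.12415/1.14 = 1.6421 + 0.10890 = 1.75.

1.75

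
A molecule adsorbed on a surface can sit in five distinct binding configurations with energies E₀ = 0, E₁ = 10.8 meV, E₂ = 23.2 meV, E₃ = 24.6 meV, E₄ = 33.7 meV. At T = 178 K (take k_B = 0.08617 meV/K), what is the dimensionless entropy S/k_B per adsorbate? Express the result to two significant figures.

k_BT = 0.08617 × 178 K = 15.34 meV.
Eᵢ/kT = 0, 0.7040, 1.512, 1.604, 2.197.
Z = Σ e^(−Eᵢ/kT) = e^(−0) + e^(−0.7040) + e^(−1.512) + e^(−1.604) + e^(−2.197) = 1.000 + 0.4946 + 0.2205 + 0.2011 + 0.1111 = 2.027.
⟨E⟩ = Σ EᵢPᵢ = 9.447 meV.
S/k_B = ln Z + ⟨E⟩/kT = ln(2.027) + 9.447/15.34 = 0.7066 + 0.6158 = 1.3.

1.3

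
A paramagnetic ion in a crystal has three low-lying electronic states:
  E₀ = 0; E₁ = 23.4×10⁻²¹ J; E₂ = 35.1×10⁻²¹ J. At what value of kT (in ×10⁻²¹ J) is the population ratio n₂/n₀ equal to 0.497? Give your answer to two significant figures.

n₂/n₀ = exp[−(E₂−E₀)/kT] = 0.497.
⇒ (E₂−E₀)/kT = ln(1/0.497) = ln(2.012) = 0.6991.
kT = 35.1 ×10⁻²¹ J / 0.6991 = 50 ×10⁻²¹ J.

50 ×10⁻²¹ J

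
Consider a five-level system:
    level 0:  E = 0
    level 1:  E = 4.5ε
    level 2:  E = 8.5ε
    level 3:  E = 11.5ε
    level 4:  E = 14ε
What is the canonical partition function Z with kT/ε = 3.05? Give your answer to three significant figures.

Eᵢ/kT = 0, 1.4754, 2.7869, 3.7705, 4.5902.
Z = Σ e^(−Eᵢ/kT) = e^(−0) + e^(−1.4754) + e^(−2.7869) + e^(−3.7705) + e^(−4.5902) = 1.0000 + 0.22869 + 0.061612 + 0.023041 + 0.010151 = 1.3235.

Z = 1.32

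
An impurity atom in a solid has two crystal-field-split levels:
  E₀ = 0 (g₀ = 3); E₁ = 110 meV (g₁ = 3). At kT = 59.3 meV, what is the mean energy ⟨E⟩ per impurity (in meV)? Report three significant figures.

Eᵢ/kT = 0, 1.8550.
Z = Σ gᵢe^(−Eᵢ/kT) = 3·e^(−0) + 3·e^(−1.8550) = 3.0000 + 0.46936 = 3.4694.
⟨E⟩ = Σ Eᵢ gᵢe^(−Eᵢ/kT) / Z = (0·3.0000 + 110·0.46936) / 3.4694 = 14.9 meV.

14.9 meV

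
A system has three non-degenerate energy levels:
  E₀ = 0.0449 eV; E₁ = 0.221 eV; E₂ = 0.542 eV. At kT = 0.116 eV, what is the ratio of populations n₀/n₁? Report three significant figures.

4.56

n₀/n₁ = exp[−(E₀−E₁)/kT] = exp(−(-0.1761 eV)/(0.116 eV)) = exp(1.5181) = 4.56.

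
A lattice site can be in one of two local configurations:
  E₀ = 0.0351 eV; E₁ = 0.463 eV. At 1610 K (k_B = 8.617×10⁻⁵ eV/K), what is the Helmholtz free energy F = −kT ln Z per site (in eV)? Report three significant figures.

k_BT = 8.617×10⁻⁵ × 1610 K = 0.13873 eV.
Eᵢ/kT = 0.25301, 3.3374.
Z = Σ e^(−Eᵢ/kT) = e^(−0.25301) + e^(−3.3374) = 0.77646 + 0.035529 = 0.81199.
F = −kT ln Z = −0.13873 × ln(0.81199) = −0.13873 × -0.20827 = 0.0289 eV.

0.0289 eV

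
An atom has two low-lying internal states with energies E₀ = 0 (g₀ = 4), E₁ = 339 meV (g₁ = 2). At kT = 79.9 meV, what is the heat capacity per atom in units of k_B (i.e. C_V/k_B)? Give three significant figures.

0.127

Eᵢ/kT = 0, 4.2428.
Z = Σ gᵢe^(−Eᵢ/kT) = 4·e^(−0) + 2·e^(−4.2428) = 4.0000 + 0.028735 = 4.0287.
⟨E⟩ = 2.4179 meV, ⟨E²⟩ = 819.68 meV².
C_V/k_B = (⟨E²⟩ − ⟨E⟩²)/(kT)² = (819.68 − 5.8462)/6384.0 = 0.127.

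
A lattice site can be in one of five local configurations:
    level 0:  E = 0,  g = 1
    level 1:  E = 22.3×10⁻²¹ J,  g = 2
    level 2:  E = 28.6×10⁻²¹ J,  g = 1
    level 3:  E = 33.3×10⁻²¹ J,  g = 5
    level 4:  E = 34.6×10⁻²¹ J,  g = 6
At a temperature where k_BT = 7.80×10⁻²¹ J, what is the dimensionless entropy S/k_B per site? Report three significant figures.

Eᵢ/kT = 0, 2.8590, 3.6667, 4.2692, 4.4359.
Z = Σ gᵢe^(−Eᵢ/kT) = 1·e^(−0) + 2·e^(−2.8590) + 1·e^(−3.6667) + 5·e^(−4.2692) + 6·e^(−4.4359) = 1.0000 + 0.11465 + 0.025561 + 0.069965 + 0.071066 = 1.2812.
⟨E⟩ = Σ EᵢPᵢ = 6.3038 ×10⁻²¹ J.
S/k_B = ln Z + ⟨E⟩/kT = ln(1.2812) + 6.3038/7.80 = 0.24780 + 0.80818 = 1.06.

1.06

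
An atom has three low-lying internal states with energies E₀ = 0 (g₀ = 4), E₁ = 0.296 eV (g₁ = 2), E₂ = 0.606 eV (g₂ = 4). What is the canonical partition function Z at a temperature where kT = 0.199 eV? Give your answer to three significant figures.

Eᵢ/kT = 0, 1.4874, 3.0452.
Z = Σ gᵢe^(−Eᵢ/kT) = 4·e^(−0) + 2·e^(−1.4874) + 4·e^(−3.0452) = 4.0000 + 0.45192 + 0.19035 = 4.6423.

Z = 4.64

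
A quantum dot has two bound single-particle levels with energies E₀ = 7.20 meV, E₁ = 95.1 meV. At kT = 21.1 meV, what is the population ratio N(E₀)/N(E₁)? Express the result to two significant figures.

64

n₀/n₁ = exp[−(E₀−E₁)/kT] = exp(−(-87.90 meV)/(21.1 meV)) = exp(4.166) = 64.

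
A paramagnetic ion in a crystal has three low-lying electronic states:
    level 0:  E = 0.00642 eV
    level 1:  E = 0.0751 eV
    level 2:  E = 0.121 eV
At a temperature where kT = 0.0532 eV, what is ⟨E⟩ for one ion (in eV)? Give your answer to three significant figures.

Eᵢ/kT = 0.12068, 1.4117, 2.2744.
Z = Σ e^(−Eᵢ/kT) = e^(−0.12068) + e^(−1.4117) + e^(−2.2744) = 0.88632 + 0.24373 + 0.10286 = 1.2329.
⟨E⟩ = Σ Eᵢ e^(−Eᵢ/kT) / Z = (0.00642·0.88632 + 0.0751·0.24373 + 0.121·0.10286) / 1.2329 = 0.0296 eV.

0.0296 eV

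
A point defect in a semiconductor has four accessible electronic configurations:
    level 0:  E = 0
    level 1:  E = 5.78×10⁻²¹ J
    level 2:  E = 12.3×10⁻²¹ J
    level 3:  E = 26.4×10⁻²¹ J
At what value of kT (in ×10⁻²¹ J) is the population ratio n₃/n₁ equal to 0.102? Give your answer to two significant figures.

n₃/n₁ = exp[−(E₃−E₁)/kT] = 0.102.
⇒ (E₃−E₁)/kT = ln(1/0.102) = ln(9.804) = 2.283.
kT = 20.62 ×10⁻²¹ J / 2.283 = 9.0 ×10⁻²¹ J.

9.0 ×10⁻²¹ J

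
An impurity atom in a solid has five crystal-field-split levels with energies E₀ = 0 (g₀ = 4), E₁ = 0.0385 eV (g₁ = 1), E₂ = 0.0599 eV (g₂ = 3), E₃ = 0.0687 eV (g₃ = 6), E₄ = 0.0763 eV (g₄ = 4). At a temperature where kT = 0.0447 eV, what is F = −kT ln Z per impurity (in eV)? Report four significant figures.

-0.08839 eV

Eᵢ/kT = 0, 0.861298, 1.34004, 1.53691, 1.70694.
Z = Σ gᵢe^(−Eᵢ/kT) = 4·e^(−0) + 1·e^(−0.861298) + 3·e^(−1.34004) + 6·e^(−1.53691) + 4·e^(−1.70694) = 4.00000 + 0.422613 + 0.785506 + 1.29027 + 0.725680 = 7.22407.
F = −kT ln Z = −0.0447 × ln(7.22407) = −0.0447 × 1.97742 = -0.08839 eV.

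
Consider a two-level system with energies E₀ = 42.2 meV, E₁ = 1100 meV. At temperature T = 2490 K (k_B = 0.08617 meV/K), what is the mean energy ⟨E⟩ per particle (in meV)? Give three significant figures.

49.8 meV

k_BT = 0.08617 × 2490 K = 214.56 meV.
Eᵢ/kT = 0.19668, 5.1268.
Z = Σ e^(−Eᵢ/kT) = e^(−0.19668) + e^(−5.1268) = 0.82145 + 0.0059355 = 0.82739.
⟨E⟩ = Σ Eᵢ e^(−Eᵢ/kT) / Z = (42.2·0.82145 + 1100·0.0059355) / 0.82739 = 49.8 meV.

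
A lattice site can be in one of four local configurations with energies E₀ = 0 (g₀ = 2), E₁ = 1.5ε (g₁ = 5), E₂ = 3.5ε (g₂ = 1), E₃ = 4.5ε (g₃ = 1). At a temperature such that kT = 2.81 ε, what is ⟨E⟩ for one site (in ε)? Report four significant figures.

Eᵢ/kT = 0, 0.533808, 1.24555, 1.60142.
Z = Σ gᵢe^(−Eᵢ/kT) = 2·e^(−0) + 5·e^(−0.533808) + 1·e^(−1.24555) + 1·e^(−1.60142) = 2.00000 + 2.93184 + 0.287783 + 0.201610 = 5.42123.
⟨E⟩ = Σ Eᵢ gᵢe^(−Eᵢ/kT) / Z = (0·2.00000 + 1.5·2.93184 + 3.5·0.287783 + 4.5·0.201610) / 5.42123 = 1.164 ε.

1.164 ε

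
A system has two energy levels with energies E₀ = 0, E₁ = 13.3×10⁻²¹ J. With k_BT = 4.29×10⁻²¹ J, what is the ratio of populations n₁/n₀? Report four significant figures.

0.04504

n₁/n₀ = exp[−(E₁−E₀)/kT] = exp(−(13.3 ×10⁻²¹ J)/(4.29 ×10⁻²¹ J)) = exp(-3.10023) = 0.04504.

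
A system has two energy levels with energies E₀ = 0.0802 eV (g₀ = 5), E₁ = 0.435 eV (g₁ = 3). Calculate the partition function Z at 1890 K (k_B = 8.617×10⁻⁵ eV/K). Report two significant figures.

Z = 3.3

k_BT = 8.617×10⁻⁵ × 1890 K = 0.1629 eV.
Eᵢ/kT = 0.4923, 2.670.
Z = Σ gᵢe^(−Eᵢ/kT) = 5·e^(−0.4923) + 3·e^(−2.670) = 3.056 + 0.2078 = 3.264.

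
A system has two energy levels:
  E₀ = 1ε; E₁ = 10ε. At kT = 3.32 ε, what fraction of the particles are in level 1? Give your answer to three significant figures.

0.0623

Eᵢ/kT = 0.30120, 3.0120.
Z = Σ e^(−Eᵢ/kT) = e^(−0.30120) + e^(−3.0120) = 0.73993 + 0.049193 = 0.78912.
P₁ = e^(−E₁/kT) / Z = 0.049193/0.78912 = 0.0623.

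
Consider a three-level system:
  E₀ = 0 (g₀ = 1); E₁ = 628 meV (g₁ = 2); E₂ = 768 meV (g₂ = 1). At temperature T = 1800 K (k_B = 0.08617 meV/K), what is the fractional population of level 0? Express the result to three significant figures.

k_BT = 0.08617 × 1800 K = 155.11 meV.
Eᵢ/kT = 0, 4.0487, 4.9513.
Z = Σ gᵢe^(−Eᵢ/kT) = 1·e^(−0) + 2·e^(−4.0487) + 1·e^(−4.9513) = 1.0000 + 0.034890 + 0.0070742 = 1.0420.
P₀ = g₀ e^(−E₀/kT) / Z = 1.0000/1.0420 = 0.960.

0.960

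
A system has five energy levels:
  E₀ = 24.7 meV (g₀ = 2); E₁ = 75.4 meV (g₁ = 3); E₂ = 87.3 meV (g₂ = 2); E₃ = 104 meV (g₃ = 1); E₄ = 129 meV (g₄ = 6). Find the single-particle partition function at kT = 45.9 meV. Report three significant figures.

Z = 2.51

Eᵢ/kT = 0.53813, 1.6427, 1.9020, 2.2658, 2.8105.
Z = Σ gᵢe^(−Eᵢ/kT) = 2·e^(−0.53813) + 3·e^(−1.6427) + 2·e^(−1.9020) + 1·e^(−2.2658) + 6·e^(−2.8105) = 1.1677 + 0.58037 + 0.29854 + 0.10375 + 0.36105 = 2.5114.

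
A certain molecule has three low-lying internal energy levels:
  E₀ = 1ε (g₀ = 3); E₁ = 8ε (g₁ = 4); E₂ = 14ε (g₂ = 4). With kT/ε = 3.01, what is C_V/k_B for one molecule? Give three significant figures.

0.793

Eᵢ/kT = 0.33223, 2.6578, 4.6512.
Z = Σ gᵢe^(−Eᵢ/kT) = 3·e^(−0.33223) + 4·e^(−2.6578) + 4·e^(−4.6512) = 2.1520 + 0.28041 + 0.038201 = 2.4706.
⟨E⟩ = 1.9955 ε, ⟨E²⟩ = 11.166 ε².
C_V/k_B = (⟨E²⟩ − ⟨E⟩²)/(kT)² = (11.166 − 3.9820)/9.0601 = 0.793.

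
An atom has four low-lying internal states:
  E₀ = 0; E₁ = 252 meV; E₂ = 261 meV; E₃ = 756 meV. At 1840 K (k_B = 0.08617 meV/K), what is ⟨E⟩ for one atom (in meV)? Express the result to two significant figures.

k_BT = 0.08617 × 1840 K = 158.6 meV.
Eᵢ/kT = 0, 1.589, 1.646, 4.767.
Z = Σ e^(−Eᵢ/kT) = e^(−0) + e^(−1.589) + e^(−1.646) + e^(−4.767) = 1.000 + 0.2041 + 0.1928 + 0.008506 = 1.405.
⟨E⟩ = Σ Eᵢ e^(−Eᵢ/kT) / Z = (0·1.000 + 252·0.2041 + 261·0.1928 + 756·0.008506) / 1.405 = 77 meV.

77 meV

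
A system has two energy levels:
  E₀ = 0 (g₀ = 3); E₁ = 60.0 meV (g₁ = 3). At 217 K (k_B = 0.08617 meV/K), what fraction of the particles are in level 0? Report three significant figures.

k_BT = 0.08617 × 217 K = 18.699 meV.
Eᵢ/kT = 0, 3.2087.
Z = Σ gᵢe^(−Eᵢ/kT) = 3·e^(−0) + 3·e^(−3.2087) = 3.0000 + 0.12123 = 3.1212.
P₀ = g₀ e^(−E₀/kT) / Z = 3.0000/3.1212 = 0.961.

0.961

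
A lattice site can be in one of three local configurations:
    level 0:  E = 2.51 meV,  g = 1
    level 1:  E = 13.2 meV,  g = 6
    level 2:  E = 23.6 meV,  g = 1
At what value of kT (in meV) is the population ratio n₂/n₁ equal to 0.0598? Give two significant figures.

n₂/n₁ = (g₂/g₁) exp[−(E₂−E₁)/kT] = 0.0598.
⇒ (E₂−E₁)/kT = ln((1/6)/0.0598) = ln(2.787) = 1.025.
kT = 10.4 meV / 1.025 = 10 meV.

10 meV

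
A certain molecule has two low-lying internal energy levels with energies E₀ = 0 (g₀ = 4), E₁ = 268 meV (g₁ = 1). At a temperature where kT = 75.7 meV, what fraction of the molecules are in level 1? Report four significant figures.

Eᵢ/kT = 0, 3.54029.
Z = Σ gᵢe^(−Eᵢ/kT) = 4·e^(−0) + 1·e^(−3.54029) = 4.00000 + 0.0290049 = 4.02900.
P₁ = g₁ e^(−E₁/kT) / Z = 0.0290049/4.02900 = 0.007199.

0.007199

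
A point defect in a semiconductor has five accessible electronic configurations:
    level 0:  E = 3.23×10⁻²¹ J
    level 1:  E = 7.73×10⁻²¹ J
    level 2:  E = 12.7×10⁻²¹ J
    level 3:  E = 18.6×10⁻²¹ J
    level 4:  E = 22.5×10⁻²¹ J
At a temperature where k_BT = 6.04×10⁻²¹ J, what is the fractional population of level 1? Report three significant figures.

0.263

Eᵢ/kT = 0.53477, 1.2798, 2.1026, 3.0795, 3.7252.
Z = Σ e^(−Eᵢ/kT) = e^(−0.53477) + e^(−1.2798) + e^(−2.1026) + e^(−3.0795) + e^(−3.7252) = 0.58580 + 0.27809 + 0.12214 + 0.045982 + 0.024108 = 1.0561.
P₁ = e^(−E₁/kT) / Z = 0.27809/1.0561 = 0.263.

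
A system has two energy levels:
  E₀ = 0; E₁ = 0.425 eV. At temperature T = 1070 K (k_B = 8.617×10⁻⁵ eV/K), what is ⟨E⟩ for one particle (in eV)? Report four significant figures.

k_BT = 8.617×10⁻⁵ × 1070 K = 0.0922019 eV.
Eᵢ/kT = 0, 4.60945.
Z = Σ e^(−Eᵢ/kT) = e^(−0) + e^(−4.60945) = 1.00000 + 0.00995729 = 1.00996.
⟨E⟩ = Σ Eᵢ e^(−Eᵢ/kT) / Z = (0·1.00000 + 0.425·0.00995729) / 1.00996 = 0.004190 eV.

0.004190 eV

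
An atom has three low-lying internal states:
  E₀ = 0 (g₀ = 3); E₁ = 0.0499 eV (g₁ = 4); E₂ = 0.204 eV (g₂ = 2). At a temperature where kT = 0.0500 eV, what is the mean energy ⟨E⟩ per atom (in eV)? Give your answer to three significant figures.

Eᵢ/kT = 0, 0.99800, 4.0800.
Z = Σ gᵢe^(−Eᵢ/kT) = 3·e^(−0) + 4·e^(−0.99800) + 2·e^(−4.0800) = 3.0000 + 1.4745 + 0.033815 = 4.5083.
⟨E⟩ = Σ Eᵢ gᵢe^(−Eᵢ/kT) / Z = (0·3.0000 + 0.0499·1.4745 + 0.204·0.033815) / 4.5083 = 0.0179 eV.

0.0179 eV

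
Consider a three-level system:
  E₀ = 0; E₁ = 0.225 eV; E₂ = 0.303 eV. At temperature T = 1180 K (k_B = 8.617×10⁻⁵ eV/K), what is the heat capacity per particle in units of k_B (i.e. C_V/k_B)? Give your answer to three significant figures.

0.735

k_BT = 8.617×10⁻⁵ × 1180 K = 0.10168 eV.
Eᵢ/kT = 0, 2.2128, 2.9799.
Z = Σ e^(−Eᵢ/kT) = e^(−0) + e^(−2.2128) + e^(−2.9799) = 1.0000 + 0.10939 + 0.050798 = 1.1602.
⟨E⟩ = 0.034481 eV, ⟨E²⟩ = 0.0087930 eV².
C_V/k_B = (⟨E²⟩ − ⟨E⟩²)/(kT)² = (0.0087930 − 0.0011889)/0.010339 = 0.735.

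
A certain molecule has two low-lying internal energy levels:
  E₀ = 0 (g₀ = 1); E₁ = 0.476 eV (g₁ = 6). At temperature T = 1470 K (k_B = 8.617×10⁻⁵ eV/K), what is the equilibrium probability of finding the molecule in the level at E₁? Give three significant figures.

0.123

k_BT = 8.617×10⁻⁵ × 1470 K = 0.12667 eV.
Eᵢ/kT = 0, 3.7578.
Z = Σ gᵢe^(−Eᵢ/kT) = 1·e^(−0) + 6·e^(−3.7578) = 1.0000 + 0.14001 = 1.1400.
P₁ = g₁ e^(−E₁/kT) / Z = 0.14001/1.1400 = 0.123.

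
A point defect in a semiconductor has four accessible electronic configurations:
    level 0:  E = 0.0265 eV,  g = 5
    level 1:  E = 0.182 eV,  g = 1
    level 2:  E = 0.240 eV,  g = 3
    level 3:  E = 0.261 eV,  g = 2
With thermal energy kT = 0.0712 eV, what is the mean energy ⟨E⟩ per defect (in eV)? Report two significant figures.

Eᵢ/kT = 0.3722, 2.556, 3.371, 3.666.
Z = Σ gᵢe^(−Eᵢ/kT) = 5·e^(−0.3722) + 1·e^(−2.556) + 3·e^(−3.371) + 2·e^(−3.666) = 3.446 + 0.07761 + 0.1031 + 0.05116 = 3.678.
⟨E⟩ = Σ Eᵢ gᵢe^(−Eᵢ/kT) / Z = (0.0265·3.446 + 0.182·0.07761 + 0.240·0.1031 + 0.261·0.05116) / 3.678 = 0.039 eV.

0.039 eV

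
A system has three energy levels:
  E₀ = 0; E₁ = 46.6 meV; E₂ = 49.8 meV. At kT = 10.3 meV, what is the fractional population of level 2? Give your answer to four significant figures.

0.007801

Eᵢ/kT = 0, 4.52427, 4.83495.
Z = Σ e^(−Eᵢ/kT) = e^(−0) + e^(−4.52427) + e^(−4.83495) = 1.00000 + 0.0108426 + 0.00794709 = 1.01879.
P₂ = e^(−E₂/kT) / Z = 0.00794709/1.01879 = 0.007801.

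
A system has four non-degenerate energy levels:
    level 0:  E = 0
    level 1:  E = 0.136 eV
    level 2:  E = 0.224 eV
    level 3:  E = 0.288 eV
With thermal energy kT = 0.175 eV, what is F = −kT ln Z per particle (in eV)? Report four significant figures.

Eᵢ/kT = 0, 0.777143, 1.28000, 1.64571.
Z = Σ e^(−Eᵢ/kT) = e^(−0) + e^(−0.777143) + e^(−1.28000) + e^(−1.64571) = 1.00000 + 0.459718 + 0.278037 + 0.192876 = 1.93063.
F = −kT ln Z = −0.175 × ln(1.93063) = −0.175 × 0.657846 = -0.1151 eV.

-0.1151 eV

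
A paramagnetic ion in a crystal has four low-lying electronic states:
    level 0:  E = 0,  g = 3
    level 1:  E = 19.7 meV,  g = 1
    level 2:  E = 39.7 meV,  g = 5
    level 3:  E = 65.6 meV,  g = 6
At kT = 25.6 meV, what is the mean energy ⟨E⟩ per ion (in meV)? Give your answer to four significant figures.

16.36 meV

Eᵢ/kT = 0, 0.769531, 1.55078, 2.56250.
Z = Σ gᵢe^(−Eᵢ/kT) = 3·e^(−0) + 1·e^(−0.769531) + 5·e^(−1.55078) + 6·e^(−2.56250) = 3.00000 + 0.463230 + 1.06041 + 0.462670 = 4.98631.
⟨E⟩ = Σ Eᵢ gᵢe^(−Eᵢ/kT) / Z = (0·3.00000 + 19.7·0.463230 + 39.7·1.06041 + 65.6·0.462670) / 4.98631 = 16.36 meV.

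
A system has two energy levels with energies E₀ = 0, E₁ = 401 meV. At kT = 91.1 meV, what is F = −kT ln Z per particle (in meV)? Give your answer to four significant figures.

Eᵢ/kT = 0, 4.40176.
Z = Σ e^(−Eᵢ/kT) = e^(−0) + e^(−4.40176) = 1.00000 + 0.0122558 = 1.01226.
F = −kT ln Z = −91.1 × ln(1.01226) = −91.1 × 0.0121855 = -1.110 meV.

-1.110 meV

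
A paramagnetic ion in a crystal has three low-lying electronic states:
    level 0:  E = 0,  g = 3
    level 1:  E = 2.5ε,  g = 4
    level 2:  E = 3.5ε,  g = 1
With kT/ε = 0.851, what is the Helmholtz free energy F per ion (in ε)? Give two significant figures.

Eᵢ/kT = 0, 2.938, 4.113.
Z = Σ gᵢe^(−Eᵢ/kT) = 3·e^(−0) + 4·e^(−2.938) + 1·e^(−4.113) = 3.000 + 0.2119 + 0.01636 = 3.228.
F = −kT ln Z = −0.851 × ln(3.228) = −0.851 × 1.172 = -1.0 ε.

-1.0 ε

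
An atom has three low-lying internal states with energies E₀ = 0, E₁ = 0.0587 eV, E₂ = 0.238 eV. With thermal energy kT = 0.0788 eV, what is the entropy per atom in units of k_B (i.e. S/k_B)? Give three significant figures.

0.750

Eᵢ/kT = 0, 0.74492, 3.0203.
Z = Σ e^(−Eᵢ/kT) = e^(−0) + e^(−0.74492) + e^(−3.0203) = 1.0000 + 0.47477 + 0.048787 = 1.5236.
⟨E⟩ = Σ EᵢPᵢ = 0.025913 eV.
S/k_B = ln Z + ⟨E⟩/kT = ln(1.5236) + 0.025913/0.0788 = 0.42108 + 0.32885 = 0.750.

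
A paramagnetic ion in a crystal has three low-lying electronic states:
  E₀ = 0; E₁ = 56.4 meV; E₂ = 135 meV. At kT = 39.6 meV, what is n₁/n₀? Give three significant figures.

0.241

n₁/n₀ = exp[−(E₁−E₀)/kT] = exp(−(56.4 meV)/(39.6 meV)) = exp(-1.4242) = 0.241.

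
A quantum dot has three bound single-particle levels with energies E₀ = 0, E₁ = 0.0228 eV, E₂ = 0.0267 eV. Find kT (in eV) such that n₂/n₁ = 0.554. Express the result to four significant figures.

0.006604 eV

n₂/n₁ = exp[−(E₂−E₁)/kT] = 0.554.
⇒ (E₂−E₁)/kT = ln(1/0.554) = ln(1.80505) = 0.590588.
kT = 0.0039 eV / 0.590588 = 0.006604 eV.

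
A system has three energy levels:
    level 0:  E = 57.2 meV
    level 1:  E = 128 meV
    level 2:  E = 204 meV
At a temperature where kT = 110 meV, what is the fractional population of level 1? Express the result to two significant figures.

0.29

Eᵢ/kT = 0.5200, 1.164, 1.855.
Z = Σ e^(−Eᵢ/kT) = e^(−0.5200) + e^(−1.164) + e^(−1.855) = 0.5945 + 0.3122 + 0.1565 = 1.063.
P₁ = e^(−E₁/kT) / Z = 0.3122/1.063 = 0.29.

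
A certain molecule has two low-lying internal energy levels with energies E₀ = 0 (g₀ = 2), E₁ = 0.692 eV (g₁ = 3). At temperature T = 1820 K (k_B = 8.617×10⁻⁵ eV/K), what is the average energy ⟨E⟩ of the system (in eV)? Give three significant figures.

k_BT = 8.617×10⁻⁵ × 1820 K = 0.15683 eV.
Eᵢ/kT = 0, 4.4124.
Z = Σ gᵢe^(−Eᵢ/kT) = 2·e^(−0) + 3·e^(−4.4124) = 2.0000 + 0.036378 = 2.0364.
⟨E⟩ = Σ Eᵢ gᵢe^(−Eᵢ/kT) / Z = (0·2.0000 + 0.692·0.036378) / 2.0364 = 0.0124 eV.

0.0124 eV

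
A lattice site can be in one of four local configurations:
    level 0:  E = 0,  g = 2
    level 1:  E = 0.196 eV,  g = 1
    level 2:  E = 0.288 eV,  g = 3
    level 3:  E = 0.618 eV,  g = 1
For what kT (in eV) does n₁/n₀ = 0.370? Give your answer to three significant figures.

n₁/n₀ = (g₁/g₀) exp[−(E₁−E₀)/kT] = 0.370.
⇒ (E₁−E₀)/kT = ln((1/2)/0.370) = ln(1.3514) = 0.30114.
kT = 0.196 eV / 0.30114 = 0.651 eV.

0.651 eV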